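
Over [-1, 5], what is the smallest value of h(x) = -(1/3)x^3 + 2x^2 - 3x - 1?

h'(x) = -x^2 + 4x - 3, which vanishes at x = 1 and x = 3.
Candidates: h(-1) = 13/3; h(1) = -7/3; h(3) = -1; h(5) = -23/3.
The minimum over the interval is -23/3, attained at x = 5.

-23/3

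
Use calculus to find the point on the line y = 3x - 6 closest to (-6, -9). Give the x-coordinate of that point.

Minimize D(x)^2 = (x + 6)^2 + (3x + 3)^2.
d/dx[D^2] = 2(x + 6) + 2·3·(3x + 3) = 0 ⇒ x = -3/2.
Then y = -21/2 and the distance is √(45/2) ≈ 4.7434.

-3/2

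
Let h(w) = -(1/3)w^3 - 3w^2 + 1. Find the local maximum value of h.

h'(w) = -w^2 - 6w. Setting h'(w) = 0 gives w ∈ {-6, 0}.
h''(w) = -2w - 6. h''(-6) = 6 > 0 ⇒ local minimum; h''(0) = -6 < 0 ⇒ local maximum.
So the local maximum value is h(0) = 1.

1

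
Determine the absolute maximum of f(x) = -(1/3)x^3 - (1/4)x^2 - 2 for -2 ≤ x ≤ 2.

-1/3

The derivative is -x^2 - (1/2)x, which vanishes at x = -1/2 and x = 0.
Candidates: f(-2) = -1/3,  f(-1/2) = -97/48,  f(0) = -2,  f(2) = -17/3.
So the maximum is f(-2) = -1/3.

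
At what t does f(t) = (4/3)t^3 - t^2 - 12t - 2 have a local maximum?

f'(t) = 4t^2 - 2t - 12. Setting f'(t) = 0 gives t ∈ {-3/2, 2}.
Second-derivative test with f''(t) = 8t - 2: f''(-3/2) = -14 < 0 ⇒ local maximum; f''(2) = 14 > 0 ⇒ local minimum.
Thus f has its local maximum at t = -3/2, with value 37/4.

-3/2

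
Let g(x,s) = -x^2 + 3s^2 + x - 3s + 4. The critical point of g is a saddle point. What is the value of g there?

∂g/∂x = -2x + 1 = 0 and ∂g/∂s = 6s - 3 = 0, so (x, s) = (1/2, 1/2).
The Hessian has g_{xx} = -2, g_{ss} = 6, g_{xs} = 0, giving D = -12 < 0, so the point is a saddle point.
g(1/2, 1/2) = 7/2.

7/2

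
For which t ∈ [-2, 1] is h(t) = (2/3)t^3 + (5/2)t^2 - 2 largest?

The derivative is 2t^2 + 5t, whose only zero in [-2, 1] is t = 0.
Candidates: h(-2) = 8/3; h(0) = -2; h(1) = 7/6.
So the maximum is h(-2) = 8/3.

-2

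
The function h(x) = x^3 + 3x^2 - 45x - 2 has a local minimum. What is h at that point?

h'(x) = 3x^2 + 6x - 45. Setting h'(x) = 0 gives x ∈ {-5, 3}.
h''(x) = 6x + 6. h''(-5) = -24 < 0 ⇒ local maximum; h''(3) = 24 > 0 ⇒ local minimum.
Thus h has its local minimum at x = 3, with value -83.

-83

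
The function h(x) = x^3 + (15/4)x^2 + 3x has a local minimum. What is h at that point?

-11/16

h'(x) = 3x^2 + (15/2)x + 3. Setting h'(x) = 0 gives x ∈ {-2, -1/2}.
h''(x) = 6x + 15/2. h''(-2) = -9/2 < 0 ⇒ local maximum; h''(-1/2) = 9/2 > 0 ⇒ local minimum.
So the local minimum value is h(-1/2) = -11/16.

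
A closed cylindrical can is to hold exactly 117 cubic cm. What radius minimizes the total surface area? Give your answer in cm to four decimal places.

With radius r and height h, πr²h = 117 so h = 117/(πr²), and S(r) = 2πr² + 2πrh = 2πr² + 2·117/r.
S'(r) = 4πr − 2·117/r² = 0 ⇒ r³ = 117/(2π), so r ≈ 2.6505 and h = 2r ≈ 5.3011.
S''(r) = 4π + 4·117/r³ > 0, so this is the minimum; S ≈ 132.4255.

2.6505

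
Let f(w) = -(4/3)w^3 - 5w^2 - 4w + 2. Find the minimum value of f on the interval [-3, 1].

-25/3

f'(w) = -4w^2 - 10w - 4, which vanishes at w = -2 and w = -1/2.
Compare values at every candidate in [-3, 1]: f(-3) = 5,  f(-2) = 2/3,  f(-1/2) = 35/12,  f(1) = -25/3.
Hence the absolute minimum is -25/3 at w = 1.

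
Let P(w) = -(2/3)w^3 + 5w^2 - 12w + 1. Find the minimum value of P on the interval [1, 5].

Differentiating, P'(w) = -2w^2 + 10w - 12; which vanishes at w = 2 and w = 3.
Evaluating at the critical points and endpoints: P(1) = -20/3, P(2) = -25/3, P(3) = -8, P(5) = -52/3.
Hence the absolute minimum is -52/3 at w = 5.

-52/3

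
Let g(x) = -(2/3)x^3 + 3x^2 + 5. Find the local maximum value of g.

Critical points: g'(x) = -2x^2 + 6x vanishes at x = 0, 3.
g''(x) = -4x + 6. g''(0) = 6 > 0 ⇒ local minimum; g''(3) = -6 < 0 ⇒ local maximum.
Thus g has its local maximum at x = 3, with value 14.

14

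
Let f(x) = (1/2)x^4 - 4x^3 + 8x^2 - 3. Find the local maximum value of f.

Critical points: f'(x) = 2x^3 - 12x^2 + 16x vanishes at x = 0, 2, 4.
Since f''(x) = 6x^2 - 24x + 16, we get f''(0) = 16 > 0 ⇒ local minimum; f''(2) = -8 < 0 ⇒ local maximum; f''(4) = 16 > 0 ⇒ local minimum.
Thus f has its local maximum at x = 2, with value 5.

5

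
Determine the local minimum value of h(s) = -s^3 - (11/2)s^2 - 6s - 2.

Critical points: h'(s) = -3s^2 - 11s - 6 vanishes at s = -3, -2/3.
Second-derivative test with h''(s) = -6s - 11: h''(-3) = 7 > 0 ⇒ local minimum; h''(-2/3) = -7 < 0 ⇒ local maximum.
Thus h has its local minimum at s = -3, with value -13/2.

-13/2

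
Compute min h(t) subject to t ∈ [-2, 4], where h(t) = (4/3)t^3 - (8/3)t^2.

-64/3

h'(t) = 4t^2 - (16/3)t, which vanishes at t = 0 and t = 4/3.
Evaluating at the critical points and endpoints: h(-2) = -64/3; h(0) = 0; h(4/3) = -128/81; h(4) = 128/3.
So the minimum is h(-2) = -64/3.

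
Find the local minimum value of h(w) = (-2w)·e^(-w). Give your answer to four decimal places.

Differentiating with the product rule gives h'(w) = (2w - 2)·e^(-w). Since e^(-w) > 0, the only critical point is w = 1.
h''(1) has the same sign as 2 > 0, so this is a local minimum.
h(1) = (-2)·e^(-1) ≈ -0.7358.

-0.7358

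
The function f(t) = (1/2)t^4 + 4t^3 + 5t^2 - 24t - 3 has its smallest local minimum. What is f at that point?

Critical points: f'(t) = 2t^3 + 12t^2 + 10t - 24 vanishes at t = -4, -3, 1.
Second-derivative test with f''(t) = 6t^2 + 24t + 10: f''(-4) = 10 > 0 ⇒ local minimum; f''(-3) = -8 < 0 ⇒ local maximum; f''(1) = 40 > 0 ⇒ local minimum.
The smallest local minimum is f(1) = -35/2.

-35/2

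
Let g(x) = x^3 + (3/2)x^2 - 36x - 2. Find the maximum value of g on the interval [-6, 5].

The derivative is 3x^2 + 3x - 36, which vanishes at x = -4 and x = 3.
Candidates: g(-6) = 52; g(-4) = 102; g(3) = -139/2; g(5) = -39/2.
Hence the absolute maximum is 102 at x = -4.

102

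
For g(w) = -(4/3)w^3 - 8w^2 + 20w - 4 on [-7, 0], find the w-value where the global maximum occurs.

0

g'(w) = -4w^2 - 16w + 20, whose only zero in [-7, 0] is w = -5.
Evaluating at the critical points and endpoints: g(-7) = -236/3,  g(-5) = -412/3,  g(0) = -4.
The maximum over the interval is -4, attained at w = 0.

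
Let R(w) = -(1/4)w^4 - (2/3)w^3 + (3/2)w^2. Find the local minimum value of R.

0

R'(w) = -w^3 - 2w^2 + 3w = 0 at w = -3, 0, 1.
Since R''(w) = -3w^2 - 4w + 3, we get R''(-3) = -12 < 0 ⇒ local maximum; R''(0) = 3 > 0 ⇒ local minimum; R''(1) = -4 < 0 ⇒ local maximum.
The local minimum is R(0) = 0.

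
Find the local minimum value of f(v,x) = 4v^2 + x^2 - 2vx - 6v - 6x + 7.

∂f/∂v = 8v - 2x - 6 = 0 and ∂f/∂x = -2v + 2x - 6 = 0, so (v, x) = (2, 5).
The Hessian has f_{vv} = 8, f_{xx} = 2, f_{vx} = -2, giving D = 12 > 0 with f_{vv} > 0, so the point is a local minimum.
f(2, 5) = -14.

-14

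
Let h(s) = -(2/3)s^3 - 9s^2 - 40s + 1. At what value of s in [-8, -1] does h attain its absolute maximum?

The derivative is -2s^2 - 18s - 40, which vanishes at s = -5 and s = -4.
Compare values at every candidate in [-8, -1]: h(-8) = 259/3, h(-5) = 178/3, h(-4) = 179/3, h(-1) = 98/3.
Hence the absolute maximum is 259/3 at s = -8.

-8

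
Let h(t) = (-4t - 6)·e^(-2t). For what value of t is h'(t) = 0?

-1

h'(t) = (-4)·e^(-2t) + (-4t - 6)·(-2)·e^(-2t) = (8t + 8)·e^(-2t). Since e^(-2t) > 0, the only critical point is t = -1.
h''(-1) has the same sign as 8 > 0, so this is a local minimum.
h(-1) = (-2)·e^(2) ≈ -14.7781.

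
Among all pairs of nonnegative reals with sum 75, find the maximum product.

5625/4

With x + y = 75, the product is P(x) = x(75 − x).
P'(x) = 75 − 2x = 0 gives x = 75/2; P'' = −2 < 0, so this is the maximum.
P = 75/2·75/2 = 5625/4.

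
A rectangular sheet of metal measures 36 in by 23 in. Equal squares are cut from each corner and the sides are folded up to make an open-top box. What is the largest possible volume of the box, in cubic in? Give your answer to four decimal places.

With cut size x, the volume is V(x) = x(36 − 2x)(23 − 2x) for 0 < x < 11.5.
V'(x) = 12x^2 − 236x + 828. Setting V'(x) = 0 gives x ≈ 4.5708 (the root in (0, 11.5)).
V''(x) = 24x − 236 is negative there, so this is the maximum; V ≈ 1701.3178.

1701.3178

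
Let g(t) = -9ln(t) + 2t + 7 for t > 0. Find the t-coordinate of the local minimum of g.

9/2

g'(t) = -9/t + 2 = 0 gives t = 9/2.
g''(t) = 9/t², which is positive for t > 0, so this is a local minimum.
g(9/2) = -9·ln(9/2) + 9 + 7 ≈ 2.4633.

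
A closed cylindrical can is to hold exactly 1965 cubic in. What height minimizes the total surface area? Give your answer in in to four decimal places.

13.5756

With radius r and height h, πr²h = 1965 so h = 1965/(πr²), and S(r) = 2πr² + 2πrh = 2πr² + 2·1965/r.
S'(r) = 4πr − 2·1965/r² = 0 ⇒ r³ = 1965/(2π), so r ≈ 6.7878 and h = 2r ≈ 13.5756.
S''(r) = 4π + 4·1965/r³ > 0, so this is the minimum; S ≈ 868.4729.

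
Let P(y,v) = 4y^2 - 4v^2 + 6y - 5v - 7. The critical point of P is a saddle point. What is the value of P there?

-123/16

∂P/∂y = 8y + 6 = 0 and ∂P/∂v = -8v - 5 = 0, so (y, v) = (-3/4, -5/8).
The Hessian has P_{yy} = 8, P_{vv} = -8, P_{yv} = 0, giving D = -64 < 0, so the point is a saddle point.
P(-3/4, -5/8) = -123/16.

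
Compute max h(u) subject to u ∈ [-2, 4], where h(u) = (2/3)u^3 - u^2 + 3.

h'(u) = 2u^2 - 2u, which vanishes at u = 0 and u = 1.
Candidates: h(-2) = -19/3,  h(0) = 3,  h(1) = 8/3,  h(4) = 89/3.
Hence the absolute maximum is 89/3 at u = 4.

89/3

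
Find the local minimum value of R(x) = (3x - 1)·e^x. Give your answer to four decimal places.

-1.5403

R'(x) = 3·e^x + (3x - 1)·1·e^x = (3x + 2)·e^x. Since e^x > 0, the only critical point is x = -2/3.
R''(-2/3) has the same sign as 3 > 0, so this is a local minimum.
R(-2/3) = (-3)·e^(-2/3) ≈ -1.5403.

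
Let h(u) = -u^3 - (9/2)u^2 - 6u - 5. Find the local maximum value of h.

h'(u) = -3u^2 - 9u - 6. Setting h'(u) = 0 gives u ∈ {-2, -1}.
Since h''(u) = -6u - 9, we get h''(-2) = 3 > 0 ⇒ local minimum; h''(-1) = -3 < 0 ⇒ local maximum.
The local maximum is h(-1) = -5/2.

-5/2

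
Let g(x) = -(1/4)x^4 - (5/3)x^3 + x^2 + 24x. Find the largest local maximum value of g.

g'(x) = -x^3 - 5x^2 + 2x + 24 = 0 at x = -4, -3, 2.
g''(x) = -3x^2 - 10x + 2. g''(-4) = -6 < 0 ⇒ local maximum; g''(-3) = 5 > 0 ⇒ local minimum; g''(2) = -30 < 0 ⇒ local maximum.
Thus g has its largest local maximum at x = 2, with value 104/3.

104/3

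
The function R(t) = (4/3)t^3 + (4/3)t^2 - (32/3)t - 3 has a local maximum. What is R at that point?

13

R'(t) = 4t^2 + (8/3)t - 32/3 = 0 at t = -2, 4/3.
Since R''(t) = 8t + 8/3, we get R''(-2) = -40/3 < 0 ⇒ local maximum; R''(4/3) = 40/3 > 0 ⇒ local minimum.
So the local maximum value is R(-2) = 13.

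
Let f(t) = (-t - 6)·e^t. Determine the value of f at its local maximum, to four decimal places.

By the product rule, f'(t) = (-t - 7)·e^t. Since e^t > 0, the only critical point is t = -7.
f''(-7) has the same sign as -1 < 0, so this is a local maximum.
f(-7) = (1)·e^(-7) ≈ 0.0009.

0.0009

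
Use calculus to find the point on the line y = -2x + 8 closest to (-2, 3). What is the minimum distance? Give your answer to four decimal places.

4.0249

Minimize D(x)^2 = (x + 2)^2 + (-2x + 5)^2.
d/dx[D^2] = 2(x + 2) + 2·(-2)·(-2x + 5) = 0 ⇒ x = 8/5.
Then y = 24/5 and the distance is √(81/5) ≈ 4.0249.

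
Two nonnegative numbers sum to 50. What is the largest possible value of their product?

With x + y = 50, the product is P(x) = x(50 − x).
P'(x) = 50 − 2x = 0 gives x = 25; P'' = −2 < 0, so this is the maximum.
P = 25·25 = 625.

625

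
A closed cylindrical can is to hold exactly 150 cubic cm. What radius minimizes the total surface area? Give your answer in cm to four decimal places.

2.8794

With radius r and height h, πr²h = 150 so h = 150/(πr²), and S(r) = 2πr² + 2πrh = 2πr² + 2·150/r.
S'(r) = 4πr − 2·150/r² = 0 ⇒ r³ = 150/(2π), so r ≈ 2.8794 and h = 2r ≈ 5.7588.
S''(r) = 4π + 4·150/r³ > 0, so this is the minimum; S ≈ 156.2819.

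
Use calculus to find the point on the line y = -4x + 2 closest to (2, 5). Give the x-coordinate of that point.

-10/17

Minimize D(x)^2 = (x - 2)^2 + (-4x - 3)^2.
d/dx[D^2] = 2(x - 2) + 2·(-4)·(-4x - 3) = 0 ⇒ x = -10/17.
Then y = 74/17 and the distance is √(121/17) ≈ 2.6679.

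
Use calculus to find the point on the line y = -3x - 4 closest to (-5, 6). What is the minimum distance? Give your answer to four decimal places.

1.5811

Minimize D(x)^2 = (x + 5)^2 + (-3x - 10)^2.
d/dx[D^2] = 2(x + 5) + 2·(-3)·(-3x - 10) = 0 ⇒ x = -7/2.
Then y = 13/2 and the distance is √(5/2) ≈ 1.5811.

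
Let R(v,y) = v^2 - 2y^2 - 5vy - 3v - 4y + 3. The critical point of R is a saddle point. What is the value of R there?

157/33

∂R/∂v = 2v - 5y - 3 = 0 and ∂R/∂y = -5v - 4y - 4 = 0, so (v, y) = (-8/33, -23/33).
The Hessian has R_{vv} = 2, R_{yy} = -4, R_{vy} = -5, giving D = -33 < 0, so the point is a saddle point.
R(-8/33, -23/33) = 157/33.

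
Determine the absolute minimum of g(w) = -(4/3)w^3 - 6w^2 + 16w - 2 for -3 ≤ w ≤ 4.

Differentiating, g'(w) = -4w^2 - 12w + 16; whose only zero in [-3, 4] is w = 1.
Compare values at every candidate in [-3, 4]: g(-3) = -68; g(1) = 20/3; g(4) = -358/3.
Hence the absolute minimum is -358/3 at w = 4.

-358/3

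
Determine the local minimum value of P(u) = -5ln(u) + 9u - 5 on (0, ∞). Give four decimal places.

P'(u) = -5/u + 9 = 0 gives u = 5/9.
P''(u) = 5/u², which is positive for u > 0, so this is a local minimum.
P(5/9) = -5·ln(5/9) + 5 - 5 ≈ 2.9389.

2.9389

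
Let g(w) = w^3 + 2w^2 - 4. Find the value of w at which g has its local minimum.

0

Critical points: g'(w) = 3w^2 + 4w vanishes at w = -4/3, 0.
Second-derivative test with g''(w) = 6w + 4: g''(-4/3) = -4 < 0 ⇒ local maximum; g''(0) = 4 > 0 ⇒ local minimum.
So the local minimum value is g(0) = -4.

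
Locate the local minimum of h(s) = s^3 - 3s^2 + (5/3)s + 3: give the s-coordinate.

5/3

h'(s) = 3s^2 - 6s + 5/3. Setting h'(s) = 0 gives s ∈ {1/3, 5/3}.
Since h''(s) = 6s - 6, we get h''(1/3) = -4 < 0 ⇒ local maximum; h''(5/3) = 4 > 0 ⇒ local minimum.
The local minimum is h(5/3) = 56/27.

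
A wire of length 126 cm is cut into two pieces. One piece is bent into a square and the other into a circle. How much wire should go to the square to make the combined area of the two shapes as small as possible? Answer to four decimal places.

70.5725

Let x be the length used for the square. Square side x/4; circle radius (126−x)/(2π).
A(x) = (x/4)² + π·((126−x)/(2π))² = x²/16 + (126−x)²/(4π) for 0 ≤ x ≤ 126. A'(x) = x/8 − (126−x)/(2π) = 0 gives x = 4·126/(π+4) ≈ 70.5725.
A'' = 1/8 + 1/(2π) > 0, so this gives the minimum combined area; x ≈ 70.5725 cm to the square.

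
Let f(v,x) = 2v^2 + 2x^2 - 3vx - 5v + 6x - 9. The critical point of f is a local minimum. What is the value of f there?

-95/7

∂f/∂v = 4v - 3x - 5 = 0 and ∂f/∂x = -3v + 4x + 6 = 0, so (v, x) = (2/7, -9/7).
The Hessian has f_{vv} = 4, f_{xx} = 4, f_{vx} = -3, giving D = 7 > 0 with f_{vv} > 0, so the point is a local minimum.
f(2/7, -9/7) = -95/7.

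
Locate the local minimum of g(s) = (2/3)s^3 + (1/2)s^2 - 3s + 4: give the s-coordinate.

1

Critical points: g'(s) = 2s^2 + s - 3 vanishes at s = -3/2, 1.
Since g''(s) = 4s + 1, we get g''(-3/2) = -5 < 0 ⇒ local maximum; g''(1) = 5 > 0 ⇒ local minimum.
So the local minimum value is g(1) = 13/6.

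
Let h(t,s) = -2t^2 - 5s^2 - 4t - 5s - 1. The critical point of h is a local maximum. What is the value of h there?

9/4

∂h/∂t = -4t - 4 = 0 and ∂h/∂s = -10s - 5 = 0, so (t, s) = (-1, -1/2).
The Hessian has h_{tt} = -4, h_{ss} = -10, h_{ts} = 0, giving D = 40 > 0 with h_{tt} < 0, so the point is a local maximum.
h(-1, -1/2) = 9/4.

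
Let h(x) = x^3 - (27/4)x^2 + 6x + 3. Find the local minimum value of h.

-17

h'(x) = 3x^2 - (27/2)x + 6 = 0 at x = 1/2, 4.
Second-derivative test with h''(x) = 6x - 27/2: h''(1/2) = -21/2 < 0 ⇒ local maximum; h''(4) = 21/2 > 0 ⇒ local minimum.
So the local minimum value is h(4) = -17.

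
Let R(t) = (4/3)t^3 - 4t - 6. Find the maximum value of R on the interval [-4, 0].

R'(t) = 4t^2 - 4, whose only zero in [-4, 0] is t = -1.
Compare values at every candidate in [-4, 0]: R(-4) = -226/3,  R(-1) = -10/3,  R(0) = -6.
Hence the absolute maximum is -10/3 at t = -1.

-10/3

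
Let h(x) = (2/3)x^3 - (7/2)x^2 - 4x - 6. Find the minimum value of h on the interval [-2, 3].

-63/2

The derivative is 2x^2 - 7x - 4, whose only zero in [-2, 3] is x = -1/2.
Candidates: h(-2) = -52/3, h(-1/2) = -119/24, h(3) = -63/2.
The minimum over the interval is -63/2, attained at x = 3.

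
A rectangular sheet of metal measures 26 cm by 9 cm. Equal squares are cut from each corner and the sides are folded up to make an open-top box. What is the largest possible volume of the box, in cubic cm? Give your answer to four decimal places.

220.0218

With cut size x, the volume is V(x) = x(26 − 2x)(9 − 2x) for 0 < x < 4.5.
V'(x) = 12x^2 − 140x + 234. Setting V'(x) = 0 gives x ≈ 2.0218 (the root in (0, 4.5)).
V''(x) = 24x − 140 is negative there, so this is the maximum; V ≈ 220.0218.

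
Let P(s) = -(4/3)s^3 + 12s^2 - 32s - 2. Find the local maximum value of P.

-70/3

Critical points: P'(s) = -4s^2 + 24s - 32 vanishes at s = 2, 4.
Second-derivative test with P''(s) = -8s + 24: P''(2) = 8 > 0 ⇒ local minimum; P''(4) = -8 < 0 ⇒ local maximum.
Thus P has its local maximum at s = 4, with value -70/3.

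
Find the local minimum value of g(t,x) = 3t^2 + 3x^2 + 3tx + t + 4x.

∂g/∂t = 6t + 3x + 1 = 0 and ∂g/∂x = 3t + 6x + 4 = 0, so (t, x) = (2/9, -7/9).
The Hessian has g_{tt} = 6, g_{xx} = 6, g_{tx} = 3, giving D = 27 > 0 with g_{tt} > 0, so the point is a local minimum.
g(2/9, -7/9) = -13/9.

-13/9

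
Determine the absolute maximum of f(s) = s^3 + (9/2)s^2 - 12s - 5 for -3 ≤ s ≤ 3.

The derivative is 3s^2 + 9s - 12, whose only zero in [-3, 3] is s = 1.
Compare values at every candidate in [-3, 3]: f(-3) = 89/2, f(1) = -23/2, f(3) = 53/2.
Hence the absolute maximum is 89/2 at s = -3.

89/2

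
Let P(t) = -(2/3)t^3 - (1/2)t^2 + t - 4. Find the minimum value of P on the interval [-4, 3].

-47/2

The derivative is -2t^2 - t + 1, which vanishes at t = -1 and t = 1/2.
Candidates: P(-4) = 80/3,  P(-1) = -29/6,  P(1/2) = -89/24,  P(3) = -47/2.
Hence the absolute minimum is -47/2 at t = 3.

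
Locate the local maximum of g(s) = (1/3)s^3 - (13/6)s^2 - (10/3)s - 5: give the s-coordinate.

g'(s) = s^2 - (13/3)s - 10/3. Setting g'(s) = 0 gives s ∈ {-2/3, 5}.
Second-derivative test with g''(s) = 2s - 13/3: g''(-2/3) = -17/3 < 0 ⇒ local maximum; g''(5) = 17/3 > 0 ⇒ local minimum.
The local maximum is g(-2/3) = -311/81.

-2/3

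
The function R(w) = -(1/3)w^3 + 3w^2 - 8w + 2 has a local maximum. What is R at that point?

R'(w) = -w^2 + 6w - 8. Setting R'(w) = 0 gives w ∈ {2, 4}.
Second-derivative test with R''(w) = -2w + 6: R''(2) = 2 > 0 ⇒ local minimum; R''(4) = -2 < 0 ⇒ local maximum.
So the local maximum value is R(4) = -10/3.

-10/3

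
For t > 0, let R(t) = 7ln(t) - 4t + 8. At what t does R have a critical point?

7/4

R'(t) = 7/t − 4 = 0 gives t = 7/4.
R''(t) = -7/t², which is negative for t > 0, so this is a local maximum.
R(7/4) = 7·ln(7/4) - 7 + 8 ≈ 4.9173.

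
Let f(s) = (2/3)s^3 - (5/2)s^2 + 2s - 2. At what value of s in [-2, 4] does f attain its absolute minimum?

The derivative is 2s^2 - 5s + 2, which vanishes at s = 1/2 and s = 2.
Compare values at every candidate in [-2, 4]: f(-2) = -64/3,  f(1/2) = -37/24,  f(2) = -8/3,  f(4) = 26/3.
So the minimum is f(-2) = -64/3.

-2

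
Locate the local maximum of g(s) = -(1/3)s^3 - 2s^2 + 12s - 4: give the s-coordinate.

2

g'(s) = -s^2 - 4s + 12 = 0 at s = -6, 2.
g''(s) = -2s - 4. g''(-6) = 8 > 0 ⇒ local minimum; g''(2) = -8 < 0 ⇒ local maximum.
Thus g has its local maximum at s = 2, with value 28/3.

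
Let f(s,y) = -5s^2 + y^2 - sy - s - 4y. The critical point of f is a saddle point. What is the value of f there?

-25/7

∂f/∂s = -10s - y - 1 = 0 and ∂f/∂y = -s + 2y - 4 = 0, so (s, y) = (-2/7, 13/7).
The Hessian has f_{ss} = -10, f_{yy} = 2, f_{sy} = -1, giving D = -21 < 0, so the point is a saddle point.
f(-2/7, 13/7) = -25/7.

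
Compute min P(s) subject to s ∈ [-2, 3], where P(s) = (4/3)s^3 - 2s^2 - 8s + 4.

-28/3

The derivative is 4s^2 - 4s - 8, which vanishes at s = -1 and s = 2.
Compare values at every candidate in [-2, 3]: P(-2) = 4/3; P(-1) = 26/3; P(2) = -28/3; P(3) = -2.
The minimum over the interval is -28/3, attained at s = 2.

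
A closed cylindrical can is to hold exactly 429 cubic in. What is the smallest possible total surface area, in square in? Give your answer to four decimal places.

With radius r and height h, πr²h = 429 so h = 429/(πr²), and S(r) = 2πr² + 2πrh = 2πr² + 2·429/r.
S'(r) = 4πr − 2·429/r² = 0 ⇒ r³ = 429/(2π), so r ≈ 4.0872 and h = 2r ≈ 8.1744.
S''(r) = 4π + 4·429/r³ > 0, so this is the minimum; S ≈ 314.8856.

314.8856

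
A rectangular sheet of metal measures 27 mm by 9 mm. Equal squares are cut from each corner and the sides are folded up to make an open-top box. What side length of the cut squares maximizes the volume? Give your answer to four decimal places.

2.0314

With cut size x, the volume is V(x) = x(27 − 2x)(9 − 2x) for 0 < x < 4.5.
V'(x) = 12x^2 − 144x + 243. Setting V'(x) = 0 gives x ≈ 2.0314 (the root in (0, 4.5)).
V''(x) = 24x − 144 is negative there, so this is the maximum; V ≈ 230.0470.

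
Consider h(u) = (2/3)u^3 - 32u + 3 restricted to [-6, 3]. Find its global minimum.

-75

h'(u) = 2u^2 - 32, whose only zero in [-6, 3] is u = -4.
Evaluating at the critical points and endpoints: h(-6) = 51; h(-4) = 265/3; h(3) = -75.
The minimum over the interval is -75, attained at u = 3.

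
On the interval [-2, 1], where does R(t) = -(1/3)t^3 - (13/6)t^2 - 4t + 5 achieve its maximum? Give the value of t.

-4/3

The derivative is -t^2 - (13/3)t - 4, whose only zero in [-2, 1] is t = -4/3.
Evaluating at the critical points and endpoints: R(-2) = 7, R(-4/3) = 589/81, R(1) = -3/2.
The maximum over the interval is 589/81, attained at t = -4/3.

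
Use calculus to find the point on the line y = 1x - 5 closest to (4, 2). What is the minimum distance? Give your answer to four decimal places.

Minimize D(x)^2 = (x - 4)^2 + (x - 7)^2.
d/dx[D^2] = 2(x - 4) + 2·1·(x - 7) = 0 ⇒ x = 11/2.
Then y = 1/2 and the distance is √(9/2) ≈ 2.1213.

2.1213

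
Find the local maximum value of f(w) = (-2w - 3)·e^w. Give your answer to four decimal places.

0.1642

By the product rule, f'(w) = (-2w - 5)·e^w. Since e^w > 0, the only critical point is w = -5/2.
f''(-5/2) has the same sign as -2 < 0, so this is a local maximum.
f(-5/2) = (2)·e^(-5/2) ≈ 0.1642.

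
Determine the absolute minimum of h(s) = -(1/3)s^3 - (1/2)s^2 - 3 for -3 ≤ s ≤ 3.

The derivative is -s^2 - s, which vanishes at s = -1 and s = 0.
Candidates: h(-3) = 3/2; h(-1) = -19/6; h(0) = -3; h(3) = -33/2.
So the minimum is h(3) = -33/2.

-33/2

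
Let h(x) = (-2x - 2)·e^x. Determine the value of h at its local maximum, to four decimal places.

Differentiating with the product rule gives h'(x) = (-2x - 4)·e^x. Since e^x > 0, the only critical point is x = -2.
h''(-2) has the same sign as -2 < 0, so this is a local maximum.
h(-2) = (2)·e^(-2) ≈ 0.2707.

0.2707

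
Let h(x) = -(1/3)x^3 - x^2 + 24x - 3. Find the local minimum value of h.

-111

Critical points: h'(x) = -x^2 - 2x + 24 vanishes at x = -6, 4.
Second-derivative test with h''(x) = -2x - 2: h''(-6) = 10 > 0 ⇒ local minimum; h''(4) = -10 < 0 ⇒ local maximum.
So the local minimum value is h(-6) = -111.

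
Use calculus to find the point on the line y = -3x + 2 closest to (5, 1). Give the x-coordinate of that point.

4/5

Minimize D(x)^2 = (x - 5)^2 + (-3x + 1)^2.
d/dx[D^2] = 2(x - 5) + 2·(-3)·(-3x + 1) = 0 ⇒ x = 4/5.
Then y = -2/5 and the distance is √(98/5) ≈ 4.4272.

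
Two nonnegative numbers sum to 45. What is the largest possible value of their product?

2025/4

With x + y = 45, the product is P(x) = x(45 − x).
P'(x) = 45 − 2x = 0 gives x = 45/2; P'' = −2 < 0, so this is the maximum.
P = 45/2·45/2 = 2025/4.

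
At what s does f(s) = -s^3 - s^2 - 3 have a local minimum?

Critical points: f'(s) = -3s^2 - 2s vanishes at s = -2/3, 0.
Second-derivative test with f''(s) = -6s - 2: f''(-2/3) = 2 > 0 ⇒ local minimum; f''(0) = -2 < 0 ⇒ local maximum.
So the local minimum value is f(-2/3) = -85/27.

-2/3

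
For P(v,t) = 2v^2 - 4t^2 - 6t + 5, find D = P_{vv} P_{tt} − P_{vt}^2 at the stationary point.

∂P/∂v = 4v = 0 and ∂P/∂t = -8t - 6 = 0, so (v, t) = (0, -3/4).
The Hessian has P_{vv} = 4, P_{tt} = -8, P_{vt} = 0, giving D = -32 < 0, so the point is a saddle point.
D = (4)·(-8) − (0)^2 = -32.

-32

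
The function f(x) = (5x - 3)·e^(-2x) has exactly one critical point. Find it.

11/10

Differentiating with the product rule gives f'(x) = (-10x + 11)·e^(-2x). Since e^(-2x) > 0, the only critical point is x = 11/10.
f''(11/10) has the same sign as -10 < 0, so this is a local maximum.
f(11/10) = (5/2)·e^(-11/5) ≈ 0.2770.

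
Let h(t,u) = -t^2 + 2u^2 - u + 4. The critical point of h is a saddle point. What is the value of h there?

31/8

∂h/∂t = -2t = 0 and ∂h/∂u = 4u - 1 = 0, so (t, u) = (0, 1/4).
The Hessian has h_{tt} = -2, h_{uu} = 4, h_{tu} = 0, giving D = -8 < 0, so the point is a saddle point.
h(0, 1/4) = 31/8.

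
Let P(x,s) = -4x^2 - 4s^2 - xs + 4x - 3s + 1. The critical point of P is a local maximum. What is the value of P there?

∂P/∂x = -8x - s + 4 = 0 and ∂P/∂s = -x - 8s - 3 = 0, so (x, s) = (5/9, -4/9).
The Hessian has P_{xx} = -8, P_{ss} = -8, P_{xs} = -1, giving D = 63 > 0 with P_{xx} < 0, so the point is a local maximum.
P(5/9, -4/9) = 25/9.

25/9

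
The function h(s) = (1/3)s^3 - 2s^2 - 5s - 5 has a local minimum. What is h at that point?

-115/3

h'(s) = s^2 - 4s - 5. Setting h'(s) = 0 gives s ∈ {-1, 5}.
Since h''(s) = 2s - 4, we get h''(-1) = -6 < 0 ⇒ local maximum; h''(5) = 6 > 0 ⇒ local minimum.
So the local minimum value is h(5) = -115/3.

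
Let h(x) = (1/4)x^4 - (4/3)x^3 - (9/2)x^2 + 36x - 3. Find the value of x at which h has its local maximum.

3

h'(x) = x^3 - 4x^2 - 9x + 36 = 0 at x = -3, 3, 4.
Since h''(x) = 3x^2 - 8x - 9, we get h''(-3) = 42 > 0 ⇒ local minimum; h''(3) = -6 < 0 ⇒ local maximum; h''(4) = 7 > 0 ⇒ local minimum.
Thus h has its local maximum at x = 3, with value 195/4.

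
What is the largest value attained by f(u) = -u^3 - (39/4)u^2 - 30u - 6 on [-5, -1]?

101/4

Differentiating, f'(u) = -3u^2 - (39/2)u - 30; which vanishes at u = -4 and u = -5/2.
Evaluating at the critical points and endpoints: f(-5) = 101/4; f(-4) = 22; f(-5/2) = 379/16; f(-1) = 61/4.
The maximum over the interval is 101/4, attained at u = -5.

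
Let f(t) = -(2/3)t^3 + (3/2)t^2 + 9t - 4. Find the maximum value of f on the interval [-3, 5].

The derivative is -2t^2 + 3t + 9, which vanishes at t = -3/2 and t = 3.
Candidates: f(-3) = 1/2; f(-3/2) = -95/8; f(3) = 37/2; f(5) = -29/6.
The maximum over the interval is 37/2, attained at t = 3.

37/2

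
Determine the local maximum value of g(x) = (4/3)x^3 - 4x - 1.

5/3

Critical points: g'(x) = 4x^2 - 4 vanishes at x = -1, 1.
Second-derivative test with g''(x) = 8x: g''(-1) = -8 < 0 ⇒ local maximum; g''(1) = 8 > 0 ⇒ local minimum.
The local maximum is g(-1) = 5/3.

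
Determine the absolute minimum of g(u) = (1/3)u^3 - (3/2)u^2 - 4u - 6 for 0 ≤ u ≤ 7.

-74/3

g'(u) = u^2 - 3u - 4, whose only zero in [0, 7] is u = 4.
Candidates: g(0) = -6, g(4) = -74/3, g(7) = 41/6.
The minimum over the interval is -74/3, attained at u = 4.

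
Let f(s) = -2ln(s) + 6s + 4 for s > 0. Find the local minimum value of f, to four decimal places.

8.1972

f'(s) = -2/s + 6 = 0 gives s = 1/3.
f''(s) = 2/s², which is positive for s > 0, so this is a local minimum.
f(1/3) = -2·ln(1/3) + 2 + 4 ≈ 8.1972.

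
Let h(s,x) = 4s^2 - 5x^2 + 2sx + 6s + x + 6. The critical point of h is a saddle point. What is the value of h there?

79/21

∂h/∂s = 8s + 2x + 6 = 0 and ∂h/∂x = 2s - 10x + 1 = 0, so (s, x) = (-31/42, -1/21).
The Hessian has h_{ss} = 8, h_{xx} = -10, h_{sx} = 2, giving D = -84 < 0, so the point is a saddle point.
h(-31/42, -1/21) = 79/21.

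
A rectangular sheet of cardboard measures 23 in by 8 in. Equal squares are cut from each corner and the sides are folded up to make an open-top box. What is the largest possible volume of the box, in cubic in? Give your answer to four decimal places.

With cut size x, the volume is V(x) = x(23 − 2x)(8 − 2x) for 0 < x < 4.
V'(x) = 12x^2 − 124x + 184. Setting V'(x) = 0 gives x ≈ 1.7960 (the root in (0, 4)).
V''(x) = 24x − 124 is negative there, so this is the maximum; V ≈ 153.6486.

153.6486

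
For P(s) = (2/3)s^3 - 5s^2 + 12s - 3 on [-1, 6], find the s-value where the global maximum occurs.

The derivative is 2s^2 - 10s + 12, which vanishes at s = 2 and s = 3.
Evaluating at the critical points and endpoints: P(-1) = -62/3, P(2) = 19/3, P(3) = 6, P(6) = 33.
So the maximum is P(6) = 33.

6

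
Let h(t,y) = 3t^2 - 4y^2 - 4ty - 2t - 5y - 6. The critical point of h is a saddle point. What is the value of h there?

-285/64

∂h/∂t = 6t - 4y - 2 = 0 and ∂h/∂y = -4t - 8y - 5 = 0, so (t, y) = (-1/16, -19/32).
The Hessian has h_{tt} = 6, h_{yy} = -8, h_{ty} = -4, giving D = -64 < 0, so the point is a saddle point.
h(-1/16, -19/32) = -285/64.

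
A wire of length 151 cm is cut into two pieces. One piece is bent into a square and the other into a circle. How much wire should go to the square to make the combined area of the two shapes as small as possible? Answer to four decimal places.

Let x be the length used for the square. Square side x/4; circle radius (151−x)/(2π).
A(x) = (x/4)² + π·((151−x)/(2π))² = x²/16 + (151−x)²/(4π) for 0 ≤ x ≤ 151. A'(x) = x/8 − (151−x)/(2π) = 0 gives x = 4·151/(π+4) ≈ 84.5750.
A'' = 1/8 + 1/(2π) > 0, so this gives the minimum combined area; x ≈ 84.5750 cm to the square.

84.5750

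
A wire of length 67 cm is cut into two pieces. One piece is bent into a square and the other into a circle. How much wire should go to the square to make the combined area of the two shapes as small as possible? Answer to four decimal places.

37.5266

Let x be the length used for the square. Square side x/4; circle radius (67−x)/(2π).
A(x) = (x/4)² + π·((67−x)/(2π))² = x²/16 + (67−x)²/(4π) for 0 ≤ x ≤ 67. A'(x) = x/8 − (67−x)/(2π) = 0 gives x = 4·67/(π+4) ≈ 37.5266.
A'' = 1/8 + 1/(2π) > 0, so this gives the minimum combined area; x ≈ 37.5266 cm to the square.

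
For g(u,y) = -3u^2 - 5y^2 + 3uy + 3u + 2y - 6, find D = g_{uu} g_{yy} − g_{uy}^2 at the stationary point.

∂g/∂u = -6u + 3y + 3 = 0 and ∂g/∂y = 3u - 10y + 2 = 0, so (u, y) = (12/17, 7/17).
The Hessian has g_{uu} = -6, g_{yy} = -10, g_{uy} = 3, giving D = 51 > 0 with g_{uu} < 0, so the point is a local maximum.
D = (-6)·(-10) − (3)^2 = 51.

51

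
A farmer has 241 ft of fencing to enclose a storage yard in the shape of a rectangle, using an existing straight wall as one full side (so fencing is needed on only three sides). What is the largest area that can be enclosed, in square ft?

58081/8

Let the sides perpendicular to the wall have length x and the parallel side y, so 2x + y = 241 and the area is A = xy = x(241 − 2x).
A'(x) = 241 − 4x = 0 gives x = 241/4, and A''(x) = −4 < 0 confirms a maximum.
Then y = 241 − 2·241/4 = 241/2 and A = 58081/8.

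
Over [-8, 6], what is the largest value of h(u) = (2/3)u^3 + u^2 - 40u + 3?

434/3

The derivative is 2u^2 + 2u - 40, which vanishes at u = -5 and u = 4.
Candidates: h(-8) = 137/3; h(-5) = 434/3; h(4) = -295/3; h(6) = -57.
So the maximum is h(-5) = 434/3.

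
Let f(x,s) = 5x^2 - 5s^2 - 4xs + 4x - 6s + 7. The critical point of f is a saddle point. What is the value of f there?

204/29

∂f/∂x = 10x - 4s + 4 = 0 and ∂f/∂s = -4x - 10s - 6 = 0, so (x, s) = (-16/29, -11/29).
The Hessian has f_{xx} = 10, f_{ss} = -10, f_{xs} = -4, giving D = -116 < 0, so the point is a saddle point.
f(-16/29, -11/29) = 204/29.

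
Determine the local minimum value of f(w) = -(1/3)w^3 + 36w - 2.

f'(w) = -w^2 + 36. Setting f'(w) = 0 gives w ∈ {-6, 6}.
Since f''(w) = -2w, we get f''(-6) = 12 > 0 ⇒ local minimum; f''(6) = -12 < 0 ⇒ local maximum.
Thus f has its local minimum at w = -6, with value -146.

-146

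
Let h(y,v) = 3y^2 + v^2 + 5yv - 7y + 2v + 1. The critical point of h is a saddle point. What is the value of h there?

∂h/∂y = 6y + 5v - 7 = 0 and ∂h/∂v = 5y + 2v + 2 = 0, so (y, v) = (-24/13, 47/13).
The Hessian has h_{yy} = 6, h_{vv} = 2, h_{yv} = 5, giving D = -13 < 0, so the point is a saddle point.
h(-24/13, 47/13) = 144/13.

144/13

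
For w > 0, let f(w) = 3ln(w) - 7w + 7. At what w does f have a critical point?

3/7

f'(w) = 3/w − 7 = 0 gives w = 3/7.
f''(w) = -3/w², which is negative for w > 0, so this is a local maximum.
f(3/7) = 3·ln(3/7) - 3 + 7 ≈ 1.4581.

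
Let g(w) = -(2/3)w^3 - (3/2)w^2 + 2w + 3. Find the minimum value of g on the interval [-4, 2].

Differentiating, g'(w) = -2w^2 - 3w + 2; which vanishes at w = -2 and w = 1/2.
Evaluating at the critical points and endpoints: g(-4) = 41/3,  g(-2) = -5/3,  g(1/2) = 85/24,  g(2) = -13/3.
So the minimum is g(2) = -13/3.

-13/3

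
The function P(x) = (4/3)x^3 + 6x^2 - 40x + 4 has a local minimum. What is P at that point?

-124/3

P'(x) = 4x^2 + 12x - 40. Setting P'(x) = 0 gives x ∈ {-5, 2}.
P''(x) = 8x + 12. P''(-5) = -28 < 0 ⇒ local maximum; P''(2) = 28 > 0 ⇒ local minimum.
The local minimum is P(2) = -124/3.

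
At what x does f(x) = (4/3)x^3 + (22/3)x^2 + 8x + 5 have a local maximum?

-3

f'(x) = 4x^2 + (44/3)x + 8. Setting f'(x) = 0 gives x ∈ {-3, -2/3}.
Second-derivative test with f''(x) = 8x + 44/3: f''(-3) = -28/3 < 0 ⇒ local maximum; f''(-2/3) = 28/3 > 0 ⇒ local minimum.
The local maximum is f(-3) = 11.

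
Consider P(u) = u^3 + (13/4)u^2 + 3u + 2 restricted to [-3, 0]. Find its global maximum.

The derivative is 3u^2 + (13/2)u + 3, which vanishes at u = -3/2 and u = -2/3.
Candidates: P(-3) = -19/4, P(-3/2) = 23/16, P(-2/3) = 31/27, P(0) = 2.
So the maximum is P(0) = 2.

2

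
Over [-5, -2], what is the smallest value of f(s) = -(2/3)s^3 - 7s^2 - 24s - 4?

Differentiating, f'(s) = -2s^2 - 14s - 24; which vanishes at s = -4 and s = -3.
Compare values at every candidate in [-5, -2]: f(-5) = 73/3; f(-4) = 68/3; f(-3) = 23; f(-2) = 64/3.
Hence the absolute minimum is 64/3 at s = -2.

64/3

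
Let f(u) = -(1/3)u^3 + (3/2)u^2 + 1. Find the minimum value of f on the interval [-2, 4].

1

The derivative is -u^2 + 3u, which vanishes at u = 0 and u = 3.
Candidates: f(-2) = 29/3; f(0) = 1; f(3) = 11/2; f(4) = 11/3.
The minimum over the interval is 1, attained at u = 0.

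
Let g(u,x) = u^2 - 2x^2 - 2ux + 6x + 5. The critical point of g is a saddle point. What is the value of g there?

∂g/∂u = 2u - 2x = 0 and ∂g/∂x = -2u - 4x + 6 = 0, so (u, x) = (1, 1).
The Hessian has g_{uu} = 2, g_{xx} = -4, g_{ux} = -2, giving D = -12 < 0, so the point is a saddle point.
g(1, 1) = 8.

8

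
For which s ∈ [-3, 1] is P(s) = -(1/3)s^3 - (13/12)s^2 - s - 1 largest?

-3

Differentiating, P'(s) = -s^2 - (13/6)s - 1; which vanishes at s = -3/2 and s = -2/3.
Compare values at every candidate in [-3, 1]: P(-3) = 5/4; P(-3/2) = -13/16; P(-2/3) = -58/81; P(1) = -41/12.
Hence the absolute maximum is 5/4 at s = -3.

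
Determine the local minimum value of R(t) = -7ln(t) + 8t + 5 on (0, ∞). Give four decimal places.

R'(t) = -7/t + 8 = 0 gives t = 7/8.
R''(t) = 7/t², which is positive for t > 0, so this is a local minimum.
R(7/8) = -7·ln(7/8) + 7 + 5 ≈ 12.9347.

12.9347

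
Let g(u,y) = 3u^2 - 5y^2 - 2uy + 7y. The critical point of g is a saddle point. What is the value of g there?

147/64

∂g/∂u = 6u - 2y = 0 and ∂g/∂y = -2u - 10y + 7 = 0, so (u, y) = (7/32, 21/32).
The Hessian has g_{uu} = 6, g_{yy} = -10, g_{uy} = -2, giving D = -64 < 0, so the point is a saddle point.
g(7/32, 21/32) = 147/64.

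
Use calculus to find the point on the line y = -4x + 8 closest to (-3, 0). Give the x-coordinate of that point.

Minimize D(x)^2 = (x + 3)^2 + (-4x + 8)^2.
d/dx[D^2] = 2(x + 3) + 2·(-4)·(-4x + 8) = 0 ⇒ x = 29/17.
Then y = 20/17 and the distance is √(400/17) ≈ 4.8507.

29/17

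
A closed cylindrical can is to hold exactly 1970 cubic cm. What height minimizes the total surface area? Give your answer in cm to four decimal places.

13.5871

With radius r and height h, πr²h = 1970 so h = 1970/(πr²), and S(r) = 2πr² + 2πrh = 2πr² + 2·1970/r.
S'(r) = 4πr − 2·1970/r² = 0 ⇒ r³ = 1970/(2π), so r ≈ 6.7935 and h = 2r ≈ 13.5871.
S''(r) = 4π + 4·1970/r³ > 0, so this is the minimum; S ≈ 869.9455.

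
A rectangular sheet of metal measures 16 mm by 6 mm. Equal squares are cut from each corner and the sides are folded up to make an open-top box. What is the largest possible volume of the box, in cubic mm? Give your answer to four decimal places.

With cut size x, the volume is V(x) = x(16 − 2x)(6 − 2x) for 0 < x < 3.
V'(x) = 12x^2 − 88x + 96. Setting V'(x) = 0 gives x ≈ 1.3333 (the root in (0, 3)).
V''(x) = 24x − 88 is negative there, so this is the maximum; V ≈ 59.2593.

59.2593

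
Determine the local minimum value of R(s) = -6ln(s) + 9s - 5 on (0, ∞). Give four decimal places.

3.4328

R'(s) = -6/s + 9 = 0 gives s = 2/3.
R''(s) = 6/s², which is positive for s > 0, so this is a local minimum.
R(2/3) = -6·ln(2/3) + 6 - 5 ≈ 3.4328.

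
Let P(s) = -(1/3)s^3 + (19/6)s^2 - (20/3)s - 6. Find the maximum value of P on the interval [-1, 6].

The derivative is -s^2 + (19/3)s - 20/3, which vanishes at s = 4/3 and s = 5.
Evaluating at the critical points and endpoints: P(-1) = 25/6,  P(4/3) = -814/81,  P(5) = -11/6,  P(6) = -4.
Hence the absolute maximum is 25/6 at s = -1.

25/6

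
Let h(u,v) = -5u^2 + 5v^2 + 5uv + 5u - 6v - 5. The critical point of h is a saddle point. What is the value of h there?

∂h/∂u = -10u + 5v + 5 = 0 and ∂h/∂v = 5u + 10v - 6 = 0, so (u, v) = (16/25, 7/25).
The Hessian has h_{uu} = -10, h_{vv} = 10, h_{uv} = 5, giving D = -125 < 0, so the point is a saddle point.
h(16/25, 7/25) = -106/25.

-106/25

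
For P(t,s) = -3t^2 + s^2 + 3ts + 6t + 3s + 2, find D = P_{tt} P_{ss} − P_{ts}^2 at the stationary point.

∂P/∂t = -6t + 3s + 6 = 0 and ∂P/∂s = 3t + 2s + 3 = 0, so (t, s) = (1/7, -12/7).
The Hessian has P_{tt} = -6, P_{ss} = 2, P_{ts} = 3, giving D = -21 < 0, so the point is a saddle point.
D = (-6)·(2) − (3)^2 = -21.

-21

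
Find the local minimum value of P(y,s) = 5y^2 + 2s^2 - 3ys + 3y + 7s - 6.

-512/31

∂P/∂y = 10y - 3s + 3 = 0 and ∂P/∂s = -3y + 4s + 7 = 0, so (y, s) = (-33/31, -79/31).
The Hessian has P_{yy} = 10, P_{ss} = 4, P_{ys} = -3, giving D = 31 > 0 with P_{yy} > 0, so the point is a local minimum.
P(-33/31, -79/31) = -512/31.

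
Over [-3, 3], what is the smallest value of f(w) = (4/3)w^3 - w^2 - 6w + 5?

-22

The derivative is 4w^2 - 2w - 6, which vanishes at w = -1 and w = 3/2.
Candidates: f(-3) = -22,  f(-1) = 26/3,  f(3/2) = -7/4,  f(3) = 14.
The minimum over the interval is -22, attained at w = -3.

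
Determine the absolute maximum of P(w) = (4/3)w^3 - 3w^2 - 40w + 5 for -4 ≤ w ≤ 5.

P'(w) = 4w^2 - 6w - 40, which vanishes at w = -5/2 and w = 4.
Compare values at every candidate in [-4, 5]: P(-4) = 95/3; P(-5/2) = 785/12; P(4) = -353/3; P(5) = -310/3.
Hence the absolute maximum is 785/12 at w = -5/2.

785/12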